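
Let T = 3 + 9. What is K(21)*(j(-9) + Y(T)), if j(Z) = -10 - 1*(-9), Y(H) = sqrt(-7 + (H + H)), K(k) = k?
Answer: -21 + 21*sqrt(17) ≈ 65.585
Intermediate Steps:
T = 12
Y(H) = sqrt(-7 + 2*H)
j(Z) = -1 (j(Z) = -10 + 9 = -1)
K(21)*(j(-9) + Y(T)) = 21*(-1 + sqrt(-7 + 2*12)) = 21*(-1 + sqrt(-7 + 24)) = 21*(-1 + sqrt(17)) = -21 + 21*sqrt(17)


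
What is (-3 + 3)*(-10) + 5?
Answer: 5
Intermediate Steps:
(-3 + 3)*(-10) + 5 = 0*(-10) + 5 = 0 + 5 = 5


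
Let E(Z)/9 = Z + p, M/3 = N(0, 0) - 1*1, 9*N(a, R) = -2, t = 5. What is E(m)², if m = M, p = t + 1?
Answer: 441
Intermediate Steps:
N(a, R) = -2/9 (N(a, R) = (⅑)*(-2) = -2/9)
p = 6 (p = 5 + 1 = 6)
M = -11/3 (M = 3*(-2/9 - 1*1) = 3*(-2/9 - 1) = 3*(-11/9) = -11/3 ≈ -3.6667)
m = -11/3 ≈ -3.6667
E(Z) = 54 + 9*Z (E(Z) = 9*(Z + 6) = 9*(6 + Z) = 54 + 9*Z)
E(m)² = (54 + 9*(-11/3))² = (54 - 33)² = 21² = 441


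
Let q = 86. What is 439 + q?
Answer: 525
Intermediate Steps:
439 + q = 439 + 86 = 525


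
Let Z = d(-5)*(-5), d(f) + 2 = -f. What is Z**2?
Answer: 225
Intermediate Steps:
d(f) = -2 - f
Z = -15 (Z = (-2 - 1*(-5))*(-5) = (-2 + 5)*(-5) = 3*(-5) = -15)
Z**2 = (-15)**2 = 225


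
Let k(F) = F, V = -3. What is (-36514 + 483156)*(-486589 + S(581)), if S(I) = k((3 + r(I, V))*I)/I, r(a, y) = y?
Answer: -217331084138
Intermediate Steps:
S(I) = 0 (S(I) = ((3 - 3)*I)/I = (0*I)/I = 0/I = 0)
(-36514 + 483156)*(-486589 + S(581)) = (-36514 + 483156)*(-486589 + 0) = 446642*(-486589) = -217331084138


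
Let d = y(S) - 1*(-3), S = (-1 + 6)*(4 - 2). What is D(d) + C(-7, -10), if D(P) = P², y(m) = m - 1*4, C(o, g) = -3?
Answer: 78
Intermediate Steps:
S = 10 (S = 5*2 = 10)
y(m) = -4 + m (y(m) = m - 4 = -4 + m)
d = 9 (d = (-4 + 10) - 1*(-3) = 6 + 3 = 9)
D(d) + C(-7, -10) = 9² - 3 = 81 - 3 = 78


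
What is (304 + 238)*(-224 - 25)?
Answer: -134958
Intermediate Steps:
(304 + 238)*(-224 - 25) = 542*(-249) = -134958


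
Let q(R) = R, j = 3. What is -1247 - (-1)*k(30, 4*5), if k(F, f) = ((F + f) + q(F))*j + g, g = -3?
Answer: -1010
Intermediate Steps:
k(F, f) = -3 + 3*f + 6*F (k(F, f) = ((F + f) + F)*3 - 3 = (f + 2*F)*3 - 3 = (3*f + 6*F) - 3 = -3 + 3*f + 6*F)
-1247 - (-1)*k(30, 4*5) = -1247 - (-1)*(-3 + 3*(4*5) + 6*30) = -1247 - (-1)*(-3 + 3*20 + 180) = -1247 - (-1)*(-3 + 60 + 180) = -1247 - (-1)*237 = -1247 - 1*(-237) = -1247 + 237 = -1010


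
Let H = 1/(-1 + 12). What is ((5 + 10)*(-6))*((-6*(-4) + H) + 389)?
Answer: -408960/11 ≈ -37178.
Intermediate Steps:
H = 1/11 ≈ 0.090909
((5 + 10)*(-6))*((-6*(-4) + H) + 389) = ((5 + 10)*(-6))*((-6*(-4) + 1/11) + 389) = (15*(-6))*((24 + 1/11) + 389) = -90*(265/11 + 389) = -90*4544/11 = -408960/11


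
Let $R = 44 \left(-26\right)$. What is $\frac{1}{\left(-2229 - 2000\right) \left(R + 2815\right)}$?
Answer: $- \frac{1}{7066659} \approx -1.4151 \cdot 10^{-7}$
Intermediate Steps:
$R = -1144$
$\frac{1}{\left(-2229 - 2000\right) \left(R + 2815\right)} = \frac{1}{\left(-2229 - 2000\right) \left(-1144 + 2815\right)} = \frac{1}{\left(-4229\right) 1671} = \frac{1}{-7066659} = - \frac{1}{7066659}$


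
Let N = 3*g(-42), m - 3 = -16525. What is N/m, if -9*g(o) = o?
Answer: -7/8261 ≈ -0.00084735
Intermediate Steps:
m = -16522 (m = 3 - 16525 = -16522)
g(o) = -o/9
N = 14 (N = 3*(-⅑*(-42)) = 3*(14/3) = 14)
N/m = 14/(-16522) = 14*(-1/16522) = -7/8261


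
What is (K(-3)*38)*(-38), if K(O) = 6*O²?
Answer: -77976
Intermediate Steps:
(K(-3)*38)*(-38) = ((6*(-3)²)*38)*(-38) = ((6*9)*38)*(-38) = (54*38)*(-38) = 2052*(-38) = -77976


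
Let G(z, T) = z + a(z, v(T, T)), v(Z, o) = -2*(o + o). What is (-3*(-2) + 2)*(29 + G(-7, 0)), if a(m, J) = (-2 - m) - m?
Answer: 272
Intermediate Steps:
v(Z, o) = -4*o
a(m, J) = -2 - 2*m
G(z, T) = -2 - z (G(z, T) = z + (-2 - 2*z) = -2 - z)
(-3*(-2) + 2)*(29 + G(-7, 0)) = (-3*(-2) + 2)*(29 + (-2 - 1*(-7))) = (6 + 2)*(29 + (-2 + 7)) = 8*(29 + 5) = 8*34 = 272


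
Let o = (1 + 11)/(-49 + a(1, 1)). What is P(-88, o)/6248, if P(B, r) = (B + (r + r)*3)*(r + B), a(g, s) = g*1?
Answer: 63187/49984 ≈ 1.2641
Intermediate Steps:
a(g, s) = g
o = -1/4 (o = (1 + 11)/(-49 + 1) = 12/(-48) = 12*(-1/48) = -1/4 ≈ -0.25000)
P(B, r) = (B + r)*(B + 6*r) (P(B, r) = (B + (2*r)*3)*(B + r) = (B + 6*r)*(B + r) = (B + r)*(B + 6*r))
P(-88, o)/6248 = ((-88)**2 + 6*(-1/4)**2 + 7*(-88)*(-1/4))/6248 = (7744 + 6*(1/16) + 154)*(1/6248) = (7744 + 3/8 + 154)*(1/6248) = (63187/8)*(1/6248) = 63187/49984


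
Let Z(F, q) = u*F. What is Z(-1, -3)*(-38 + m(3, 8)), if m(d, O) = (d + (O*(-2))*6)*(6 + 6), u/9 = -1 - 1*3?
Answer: -41544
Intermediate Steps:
u = -36 (u = 9*(-1 - 1*3) = 9*(-1 - 3) = 9*(-4) = -36)
Z(F, q) = -36*F
m(d, O) = -144*O + 12*d (m(d, O) = (d - 2*O*6)*12 = (d - 12*O)*12 = -144*O + 12*d)
Z(-1, -3)*(-38 + m(3, 8)) = (-36*(-1))*(-38 + (-144*8 + 12*3)) = 36*(-38 + (-1152 + 36)) = 36*(-38 - 1116) = 36*(-1154) = -41544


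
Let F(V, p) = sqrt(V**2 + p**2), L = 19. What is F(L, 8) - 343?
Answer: -343 + 5*sqrt(17) ≈ -322.38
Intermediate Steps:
F(L, 8) - 343 = sqrt(19**2 + 8**2) - 343 = sqrt(361 + 64) - 343 = sqrt(425) - 343 = 5*sqrt(17) - 343 = -343 + 5*sqrt(17)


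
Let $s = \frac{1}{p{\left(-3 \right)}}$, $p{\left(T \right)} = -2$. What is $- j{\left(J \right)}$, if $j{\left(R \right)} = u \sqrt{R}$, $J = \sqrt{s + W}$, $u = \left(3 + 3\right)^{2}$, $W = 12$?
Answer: $- 18 \cdot 2^{\frac{3}{4}} \sqrt[4]{23} \approx -66.294$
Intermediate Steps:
$s = - \frac{1}{2}$ ($s = \frac{1}{-2} = - \frac{1}{2} \approx -0.5$)
$u = 36$ ($u = 6^{2} = 36$)
$J = \frac{\sqrt{46}}{2}$ ($J = \sqrt{- \frac{1}{2} + 12} = \sqrt{\frac{23}{2}} = \frac{\sqrt{46}}{2} \approx 3.3912$)
$j{\left(R \right)} = 36 \sqrt{R}$
$- j{\left(J \right)} = - 36 \sqrt{\frac{\sqrt{46}}{2}} = - 36 \frac{2^{\frac{3}{4}} \sqrt[4]{23}}{2} = - 18 \cdot 2^{\frac{3}{4}} \sqrt[4]{23}$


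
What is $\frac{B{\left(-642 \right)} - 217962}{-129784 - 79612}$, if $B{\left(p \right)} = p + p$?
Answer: $\frac{109623}{104698} \approx 1.047$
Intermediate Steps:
$B{\left(p \right)} = 2 p$
$\frac{B{\left(-642 \right)} - 217962}{-129784 - 79612} = \frac{2 \left(-642\right) - 217962}{-129784 - 79612} = \frac{-1284 - 217962}{-209396} = \left(-219246\right) \left(- \frac{1}{209396}\right) = \frac{109623}{104698}$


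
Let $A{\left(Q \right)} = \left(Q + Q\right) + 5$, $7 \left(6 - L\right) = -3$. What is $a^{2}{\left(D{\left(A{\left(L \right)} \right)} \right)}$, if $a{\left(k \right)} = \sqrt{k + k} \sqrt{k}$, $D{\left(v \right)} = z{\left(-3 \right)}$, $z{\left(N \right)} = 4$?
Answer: $32$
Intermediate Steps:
$L = \frac{45}{7}$ ($L = 6 - - \frac{3}{7} = 6 + \frac{3}{7} = \frac{45}{7} \approx 6.4286$)
$A{\left(Q \right)} = 5 + 2 Q$ ($A{\left(Q \right)} = 2 Q + 5 = 5 + 2 Q$)
$D{\left(v \right)} = 4$
$a{\left(k \right)} = k \sqrt{2}$ ($a{\left(k \right)} = \sqrt{2 k} \sqrt{k} = \sqrt{2} \sqrt{k} \sqrt{k} = k \sqrt{2}$)
$a^{2}{\left(D{\left(A{\left(L \right)} \right)} \right)} = \left(4 \sqrt{2}\right)^{2} = 32$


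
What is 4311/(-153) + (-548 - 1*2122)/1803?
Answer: -303009/10217 ≈ -29.657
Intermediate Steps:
4311/(-153) + (-548 - 1*2122)/1803 = 4311*(-1/153) + (-548 - 2122)*(1/1803) = -479/17 - 2670*1/1803 = -479/17 - 890/601 = -303009/10217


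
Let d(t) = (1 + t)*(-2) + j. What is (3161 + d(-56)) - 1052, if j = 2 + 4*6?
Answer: 2245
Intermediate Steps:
j = 26 (j = 2 + 24 = 26)
d(t) = 24 - 2*t (d(t) = (1 + t)*(-2) + 26 = (-2 - 2*t) + 26 = 24 - 2*t)
(3161 + d(-56)) - 1052 = (3161 + (24 - 2*(-56))) - 1052 = (3161 + (24 + 112)) - 1052 = (3161 + 136) - 1052 = 3297 - 1052 = 2245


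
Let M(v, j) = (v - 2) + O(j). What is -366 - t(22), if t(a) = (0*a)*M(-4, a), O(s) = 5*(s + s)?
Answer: -366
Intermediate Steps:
O(s) = 10*s (O(s) = 5*(2*s) = 10*s)
M(v, j) = -2 + v + 10*j (M(v, j) = (v - 2) + 10*j = (-2 + v) + 10*j = -2 + v + 10*j)
t(a) = 0 (t(a) = (0*a)*(-2 - 4 + 10*a) = 0*(-6 + 10*a) = 0)
-366 - t(22) = -366 - 1*0 = -366 + 0 = -366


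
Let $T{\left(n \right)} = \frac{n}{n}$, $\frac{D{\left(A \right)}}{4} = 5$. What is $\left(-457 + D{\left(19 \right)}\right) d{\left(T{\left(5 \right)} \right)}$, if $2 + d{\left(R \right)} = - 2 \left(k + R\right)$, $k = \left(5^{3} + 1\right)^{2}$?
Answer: $13877372$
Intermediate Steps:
$D{\left(A \right)} = 20$ ($D{\left(A \right)} = 4 \cdot 5 = 20$)
$T{\left(n \right)} = 1$
$k = 15876$ ($k = \left(125 + 1\right)^{2} = 126^{2} = 15876$)
$d{\left(R \right)} = -31754 - 2 R$ ($d{\left(R \right)} = -2 - 2 \left(15876 + R\right) = -2 - \left(31752 + 2 R\right) = -31754 - 2 R$)
$\left(-457 + D{\left(19 \right)}\right) d{\left(T{\left(5 \right)} \right)} = \left(-457 + 20\right) \left(-31754 - 2\right) = - 437 \left(-31754 - 2\right) = \left(-437\right) \left(-31756\right) = 13877372$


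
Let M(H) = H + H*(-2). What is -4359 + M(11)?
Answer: -4370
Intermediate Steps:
M(H) = -H (M(H) = H - 2*H = -H)
-4359 + M(11) = -4359 - 1*11 = -4359 - 11 = -4370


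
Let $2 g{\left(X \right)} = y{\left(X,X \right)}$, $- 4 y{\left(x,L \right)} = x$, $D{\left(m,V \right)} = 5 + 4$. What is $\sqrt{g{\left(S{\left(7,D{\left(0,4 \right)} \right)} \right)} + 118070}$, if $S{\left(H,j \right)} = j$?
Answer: $\frac{\sqrt{1889102}}{4} \approx 343.61$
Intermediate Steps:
$D{\left(m,V \right)} = 9$
$y{\left(x,L \right)} = - \frac{x}{4}$
$g{\left(X \right)} = - \frac{X}{8}$ ($g{\left(X \right)} = \frac{\left(- \frac{1}{4}\right) X}{2} = - \frac{X}{8}$)
$\sqrt{g{\left(S{\left(7,D{\left(0,4 \right)} \right)} \right)} + 118070} = \sqrt{\left(- \frac{1}{8}\right) 9 + 118070} = \sqrt{- \frac{9}{8} + 118070} = \sqrt{\frac{944551}{8}} = \frac{\sqrt{1889102}}{4}$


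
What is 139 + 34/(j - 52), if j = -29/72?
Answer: 521999/3773 ≈ 138.35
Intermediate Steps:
j = -29/72 (j = -29*1/72 = -29/72 ≈ -0.40278)
139 + 34/(j - 52) = 139 + 34/(-29/72 - 52) = 139 + 34/(-3773/72) = 139 + 34*(-72/3773) = 139 - 2448/3773 = 521999/3773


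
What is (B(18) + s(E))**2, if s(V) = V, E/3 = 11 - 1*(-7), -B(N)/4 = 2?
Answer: 2116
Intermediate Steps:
B(N) = -8 (B(N) = -4*2 = -8)
E = 54 (E = 3*(11 - 1*(-7)) = 3*(11 + 7) = 3*18 = 54)
(B(18) + s(E))**2 = (-8 + 54)**2 = 46**2 = 2116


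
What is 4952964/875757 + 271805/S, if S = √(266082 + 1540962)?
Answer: 1650988/291919 + 271805*√451761/903522 ≈ 207.85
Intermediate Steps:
S = 2*√451761 (S = √1807044 = 2*√451761 ≈ 1344.3)
4952964/875757 + 271805/S = 4952964/875757 + 271805/((2*√451761)) = 4952964*(1/875757) + 271805*(√451761/903522) = 1650988/291919 + 271805*√451761/903522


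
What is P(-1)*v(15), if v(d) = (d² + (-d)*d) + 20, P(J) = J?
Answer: -20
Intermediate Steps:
v(d) = 20 (v(d) = (d² - d²) + 20 = 0 + 20 = 20)
P(-1)*v(15) = -1*20 = -20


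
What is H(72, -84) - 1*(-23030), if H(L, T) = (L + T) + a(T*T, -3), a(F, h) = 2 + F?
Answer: 30076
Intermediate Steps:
H(L, T) = 2 + L + T + T² (H(L, T) = (L + T) + (2 + T*T) = (L + T) + (2 + T²) = 2 + L + T + T²)
H(72, -84) - 1*(-23030) = (2 + 72 - 84 + (-84)²) - 1*(-23030) = (2 + 72 - 84 + 7056) + 23030 = 7046 + 23030 = 30076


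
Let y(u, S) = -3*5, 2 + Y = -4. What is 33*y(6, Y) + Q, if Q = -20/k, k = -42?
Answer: -10385/21 ≈ -494.52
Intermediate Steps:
Y = -6 (Y = -2 - 4 = -6)
y(u, S) = -15
Q = 10/21 (Q = -20/(-42) = -20*(-1/42) = 10/21 ≈ 0.47619)
33*y(6, Y) + Q = 33*(-15) + 10/21 = -495 + 10/21 = -10385/21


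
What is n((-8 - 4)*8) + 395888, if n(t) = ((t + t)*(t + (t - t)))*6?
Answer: 506480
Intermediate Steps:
n(t) = 12*t² (n(t) = ((2*t)*(t + 0))*6 = ((2*t)*t)*6 = (2*t²)*6 = 12*t²)
n((-8 - 4)*8) + 395888 = 12*((-8 - 4)*8)² + 395888 = 12*(-12*8)² + 395888 = 12*(-96)² + 395888 = 12*9216 + 395888 = 110592 + 395888 = 506480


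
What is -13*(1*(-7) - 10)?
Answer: 221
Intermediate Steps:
-13*(1*(-7) - 10) = -13*(-7 - 10) = -13*(-17) = 221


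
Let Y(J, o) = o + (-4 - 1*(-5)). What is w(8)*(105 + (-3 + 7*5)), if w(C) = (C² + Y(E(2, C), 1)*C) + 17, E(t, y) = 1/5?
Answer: 13289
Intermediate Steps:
E(t, y) = ⅕
Y(J, o) = 1 + o (Y(J, o) = o + (-4 + 5) = o + 1 = 1 + o)
w(C) = 17 + C² + 2*C (w(C) = (C² + (1 + 1)*C) + 17 = (C² + 2*C) + 17 = 17 + C² + 2*C)
w(8)*(105 + (-3 + 7*5)) = (17 + 8² + 2*8)*(105 + (-3 + 7*5)) = (17 + 64 + 16)*(105 + (-3 + 35)) = 97*(105 + 32) = 97*137 = 13289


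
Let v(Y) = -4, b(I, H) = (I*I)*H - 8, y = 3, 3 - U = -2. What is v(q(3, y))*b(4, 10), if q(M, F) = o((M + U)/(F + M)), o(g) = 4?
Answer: -608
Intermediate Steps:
U = 5 (U = 3 - 1*(-2) = 3 + 2 = 5)
b(I, H) = -8 + H*I**2 (b(I, H) = I**2*H - 8 = H*I**2 - 8 = -8 + H*I**2)
q(M, F) = 4
v(q(3, y))*b(4, 10) = -4*(-8 + 10*4**2) = -4*(-8 + 10*16) = -4*(-8 + 160) = -4*152 = -608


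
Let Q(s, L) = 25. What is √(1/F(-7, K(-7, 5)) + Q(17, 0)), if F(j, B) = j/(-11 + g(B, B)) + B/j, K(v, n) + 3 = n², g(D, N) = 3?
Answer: √396113/127 ≈ 4.9557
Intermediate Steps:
K(v, n) = -3 + n²
F(j, B) = -j/8 + B/j (F(j, B) = j/(-11 + 3) + B/j = j/(-8) + B/j = j*(-⅛) + B/j = -j/8 + B/j)
√(1/F(-7, K(-7, 5)) + Q(17, 0)) = √(1/(-⅛*(-7) + (-3 + 5²)/(-7)) + 25) = √(1/(7/8 + (-3 + 25)*(-⅐)) + 25) = √(1/(7/8 + 22*(-⅐)) + 25) = √(1/(7/8 - 22/7) + 25) = √(1/(-127/56) + 25) = √(-56/127 + 25) = √(3119/127) = √396113/127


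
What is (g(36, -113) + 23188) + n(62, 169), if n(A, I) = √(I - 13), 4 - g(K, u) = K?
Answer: 23156 + 2*√39 ≈ 23169.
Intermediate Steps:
g(K, u) = 4 - K
n(A, I) = √(-13 + I)
(g(36, -113) + 23188) + n(62, 169) = ((4 - 1*36) + 23188) + √(-13 + 169) = ((4 - 36) + 23188) + √156 = (-32 + 23188) + 2*√39 = 23156 + 2*√39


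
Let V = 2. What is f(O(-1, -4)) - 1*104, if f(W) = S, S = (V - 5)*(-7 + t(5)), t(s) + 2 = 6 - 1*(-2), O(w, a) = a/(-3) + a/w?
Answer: -101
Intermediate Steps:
O(w, a) = -a/3 + a/w (O(w, a) = a*(-1/3) + a/w = -a/3 + a/w)
t(s) = 6 (t(s) = -2 + (6 - 1*(-2)) = -2 + (6 + 2) = -2 + 8 = 6)
S = 3 (S = (2 - 5)*(-7 + 6) = -3*(-1) = 3)
f(W) = 3
f(O(-1, -4)) - 1*104 = 3 - 1*104 = 3 - 104 = -101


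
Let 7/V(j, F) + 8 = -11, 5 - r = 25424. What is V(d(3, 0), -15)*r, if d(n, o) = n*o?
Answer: 177933/19 ≈ 9364.9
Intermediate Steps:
r = -25419 (r = 5 - 1*25424 = 5 - 25424 = -25419)
V(j, F) = -7/19 (V(j, F) = 7/(-8 - 11) = 7/(-19) = 7*(-1/19) = -7/19)
V(d(3, 0), -15)*r = -7/19*(-25419) = 177933/19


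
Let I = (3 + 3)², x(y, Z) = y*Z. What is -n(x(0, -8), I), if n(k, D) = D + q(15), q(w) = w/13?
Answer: -483/13 ≈ -37.154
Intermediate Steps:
q(w) = w/13 (q(w) = w*(1/13) = w/13)
x(y, Z) = Z*y
I = 36 (I = 6² = 36)
n(k, D) = 15/13 + D (n(k, D) = D + (1/13)*15 = D + 15/13 = 15/13 + D)
-n(x(0, -8), I) = -(15/13 + 36) = -1*483/13 = -483/13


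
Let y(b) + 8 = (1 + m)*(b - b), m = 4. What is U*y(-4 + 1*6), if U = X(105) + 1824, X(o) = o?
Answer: -15432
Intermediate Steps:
y(b) = -8 (y(b) = -8 + (1 + 4)*(b - b) = -8 + 5*0 = -8 + 0 = -8)
U = 1929 (U = 105 + 1824 = 1929)
U*y(-4 + 1*6) = 1929*(-8) = -15432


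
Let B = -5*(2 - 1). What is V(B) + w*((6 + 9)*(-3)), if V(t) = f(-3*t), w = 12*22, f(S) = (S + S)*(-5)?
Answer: -12030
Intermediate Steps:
f(S) = -10*S (f(S) = (2*S)*(-5) = -10*S)
w = 264
B = -5 (B = -5*1 = -5)
V(t) = 30*t (V(t) = -(-30)*t = 30*t)
V(B) + w*((6 + 9)*(-3)) = 30*(-5) + 264*((6 + 9)*(-3)) = -150 + 264*(15*(-3)) = -150 + 264*(-45) = -150 - 11880 = -12030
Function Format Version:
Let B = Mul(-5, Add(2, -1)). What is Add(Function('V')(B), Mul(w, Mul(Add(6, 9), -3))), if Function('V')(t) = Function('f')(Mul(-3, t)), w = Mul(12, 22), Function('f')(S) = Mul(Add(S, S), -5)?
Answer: -12030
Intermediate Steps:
Function('f')(S) = Mul(-10, S) (Function('f')(S) = Mul(Mul(2, S), -5) = Mul(-10, S))
w = 264
B = -5 (B = Mul(-5, 1) = -5)
Function('V')(t) = Mul(30, t) (Function('V')(t) = Mul(-10, Mul(-3, t)) = Mul(30, t))
Add(Function('V')(B), Mul(w, Mul(Add(6, 9), -3))) = Add(Mul(30, -5), Mul(264, Mul(Add(6, 9), -3))) = Add(-150, Mul(264, Mul(15, -3))) = Add(-150, Mul(264, -45)) = Add(-150, -11880) = -12030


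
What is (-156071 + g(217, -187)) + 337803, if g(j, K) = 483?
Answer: 182215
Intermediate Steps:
(-156071 + g(217, -187)) + 337803 = (-156071 + 483) + 337803 = -155588 + 337803 = 182215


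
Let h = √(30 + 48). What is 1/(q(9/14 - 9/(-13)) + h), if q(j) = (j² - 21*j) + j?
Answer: -9114300468/198606940171 - 1097199376*√78/595820820513 ≈ -0.062155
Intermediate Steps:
q(j) = j² - 20*j
h = √78 ≈ 8.8318
1/(q(9/14 - 9/(-13)) + h) = 1/((9/14 - 9/(-13))*(-20 + (9/14 - 9/(-13))) + √78) = 1/((9*(1/14) - 9*(-1/13))*(-20 + (9*(1/14) - 9*(-1/13))) + √78) = 1/((9/14 + 9/13)*(-20 + (9/14 + 9/13)) + √78) = 1/(243*(-20 + 243/182)/182 + √78) = 1/((243/182)*(-3397/182) + √78) = 1/(-825471/33124 + √78)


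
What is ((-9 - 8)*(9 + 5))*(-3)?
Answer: 714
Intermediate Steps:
((-9 - 8)*(9 + 5))*(-3) = -17*14*(-3) = -238*(-3) = 714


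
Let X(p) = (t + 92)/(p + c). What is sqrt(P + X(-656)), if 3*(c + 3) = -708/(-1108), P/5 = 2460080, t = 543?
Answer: sqrt(11378009283746645)/30414 ≈ 3507.2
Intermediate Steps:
P = 12300400 (P = 5*2460080 = 12300400)
c = -772/277 (c = -3 + (-708/(-1108))/3 = -3 + (-708*(-1/1108))/3 = -3 + (1/3)*(177/277) = -3 + 59/277 = -772/277 ≈ -2.7870)
X(p) = 635/(-772/277 + p) (X(p) = (543 + 92)/(p - 772/277) = 635/(-772/277 + p))
sqrt(P + X(-656)) = sqrt(12300400 + 175895/(-772 + 277*(-656))) = sqrt(12300400 + 175895/(-772 - 181712)) = sqrt(12300400 + 175895/(-182484)) = sqrt(12300400 + 175895*(-1/182484)) = sqrt(12300400 - 175895/182484) = sqrt(2244626017705/182484) = sqrt(11378009283746645)/30414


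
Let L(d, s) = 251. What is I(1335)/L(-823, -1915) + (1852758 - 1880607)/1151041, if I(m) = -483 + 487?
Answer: -2385935/288911291 ≈ -0.0082584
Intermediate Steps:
I(m) = 4
I(1335)/L(-823, -1915) + (1852758 - 1880607)/1151041 = 4/251 + (1852758 - 1880607)/1151041 = 4*(1/251) - 27849*1/1151041 = 4/251 - 27849/1151041 = -2385935/288911291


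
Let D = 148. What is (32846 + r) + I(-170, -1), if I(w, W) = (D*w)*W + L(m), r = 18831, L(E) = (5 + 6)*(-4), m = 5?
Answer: 76793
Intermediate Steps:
L(E) = -44 (L(E) = 11*(-4) = -44)
I(w, W) = -44 + 148*W*w (I(w, W) = (148*w)*W - 44 = 148*W*w - 44 = -44 + 148*W*w)
(32846 + r) + I(-170, -1) = (32846 + 18831) + (-44 + 148*(-1)*(-170)) = 51677 + (-44 + 25160) = 51677 + 25116 = 76793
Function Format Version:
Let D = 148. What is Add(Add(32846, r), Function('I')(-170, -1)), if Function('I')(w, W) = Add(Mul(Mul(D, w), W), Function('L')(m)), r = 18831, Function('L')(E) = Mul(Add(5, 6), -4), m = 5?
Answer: 76793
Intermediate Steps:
Function('L')(E) = -44 (Function('L')(E) = Mul(11, -4) = -44)
Function('I')(w, W) = Add(-44, Mul(148, W, w)) (Function('I')(w, W) = Add(Mul(Mul(148, w), W), -44) = Add(Mul(148, W, w), -44) = Add(-44, Mul(148, W, w)))
Add(Add(32846, r), Function('I')(-170, -1)) = Add(Add(32846, 18831), Add(-44, Mul(148, -1, -170))) = Add(51677, Add(-44, 25160)) = Add(51677, 25116) = 76793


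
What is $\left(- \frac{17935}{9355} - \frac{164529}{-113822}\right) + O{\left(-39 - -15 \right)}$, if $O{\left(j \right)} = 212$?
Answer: $\frac{45047278189}{212960962} \approx 211.53$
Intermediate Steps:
$\left(- \frac{17935}{9355} - \frac{164529}{-113822}\right) + O{\left(-39 - -15 \right)} = \left(- \frac{17935}{9355} - \frac{164529}{-113822}\right) + 212 = \left(\left(-17935\right) \frac{1}{9355} - - \frac{164529}{113822}\right) + 212 = \left(- \frac{3587}{1871} + \frac{164529}{113822}\right) + 212 = - \frac{100445755}{212960962} + 212 = \frac{45047278189}{212960962}$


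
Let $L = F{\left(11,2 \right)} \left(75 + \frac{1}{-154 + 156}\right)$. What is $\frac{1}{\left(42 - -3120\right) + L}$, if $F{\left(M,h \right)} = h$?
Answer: $\frac{1}{3313} \approx 0.00030184$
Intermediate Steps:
$L = 151$ ($L = 2 \left(75 + \frac{1}{-154 + 156}\right) = 2 \left(75 + \frac{1}{2}\right) = 2 \cdot \frac{151}{2} = 151$)
$\frac{1}{\left(42 - -3120\right) + L} = \frac{1}{\left(42 - -3120\right) + 151} = \frac{1}{\left(42 + 3120\right) + 151} = \frac{1}{3162 + 151} = \frac{1}{3313}$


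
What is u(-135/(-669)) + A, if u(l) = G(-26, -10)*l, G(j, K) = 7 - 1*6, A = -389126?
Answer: -86775053/223 ≈ -3.8913e+5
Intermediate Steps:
G(j, K) = 1 (G(j, K) = 7 - 6 = 1)
u(l) = l (u(l) = 1*l = l)
u(-135/(-669)) + A = -135/(-669) - 389126 = -135*(-1/669) - 389126 = 45/223 - 389126 = -86775053/223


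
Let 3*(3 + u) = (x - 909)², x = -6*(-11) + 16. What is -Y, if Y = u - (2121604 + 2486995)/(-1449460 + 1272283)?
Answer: -13465413293/59059 ≈ -2.2800e+5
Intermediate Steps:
x = 82 (x = 66 + 16 = 82)
u = 683920/3 (u = -3 + (82 - 909)²/3 = -3 + (⅓)*(-827)² = -3 + (⅓)*683929 = -3 + 683929/3 = 683920/3 ≈ 2.2797e+5)
Y = 13465413293/59059 (Y = 683920/3 - (2121604 + 2486995)/(-1449460 + 1272283) = 683920/3 - 4608599/(-177177) = 683920/3 - 4608599*(-1)/177177 = 683920/3 - 1*(-4608599/177177) = 683920/3 + 4608599/177177 = 13465413293/59059 ≈ 2.2800e+5)
-Y = -1*13465413293/59059 = -13465413293/59059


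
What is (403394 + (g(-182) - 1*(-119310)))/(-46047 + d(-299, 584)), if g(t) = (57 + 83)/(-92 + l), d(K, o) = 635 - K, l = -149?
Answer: -125971524/10872233 ≈ -11.587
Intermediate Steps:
g(t) = -140/241 (g(t) = (57 + 83)/(-92 - 149) = 140/(-241) = 140*(-1/241) = -140/241)
(403394 + (g(-182) - 1*(-119310)))/(-46047 + d(-299, 584)) = (403394 + (-140/241 - 1*(-119310)))/(-46047 + (635 - 1*(-299))) = (403394 + (-140/241 + 119310))/(-46047 + (635 + 299)) = (403394 + 28753570/241)/(-46047 + 934) = (125971524/241)/(-45113) = (125971524/241)*(-1/45113) = -125971524/10872233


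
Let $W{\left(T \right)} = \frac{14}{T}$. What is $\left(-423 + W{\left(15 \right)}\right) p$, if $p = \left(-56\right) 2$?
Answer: $\frac{709072}{15} \approx 47271.0$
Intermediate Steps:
$p = -112$
$\left(-423 + W{\left(15 \right)}\right) p = \left(-423 + \frac{14}{15}\right) \left(-112\right) = \left(- \frac{6331}{15}\right) \left(-112\right) = \frac{709072}{15}$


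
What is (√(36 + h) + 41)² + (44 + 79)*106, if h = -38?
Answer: 14717 + 82*I*√2 ≈ 14717.0 + 115.97*I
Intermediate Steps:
(√(36 + h) + 41)² + (44 + 79)*106 = (√(36 - 38) + 41)² + (44 + 79)*106 = (√(-2) + 41)² + 123*106 = (I*√2 + 41)² + 13038 = (41 + I*√2)² + 13038 = 13038 + (41 + I*√2)²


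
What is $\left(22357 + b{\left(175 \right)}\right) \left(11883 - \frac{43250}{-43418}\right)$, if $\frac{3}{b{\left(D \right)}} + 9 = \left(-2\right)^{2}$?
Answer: $\frac{28838601515504}{108545} \approx 2.6568 \cdot 10^{8}$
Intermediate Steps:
$b{\left(D \right)} = - \frac{3}{5}$ ($b{\left(D \right)} = \frac{3}{-9 + \left(-2\right)^{2}} = \frac{3}{-9 + 4} = \frac{3}{-5} = 3 \left(- \frac{1}{5}\right) = - \frac{3}{5}$)
$\left(22357 + b{\left(175 \right)}\right) \left(11883 - \frac{43250}{-43418}\right) = \left(22357 - \frac{3}{5}\right) \left(11883 - \frac{43250}{-43418}\right) = \frac{111782 \left(11883 - - \frac{21625}{21709}\right)}{5} = \frac{111782 \left(11883 + \frac{21625}{21709}\right)}{5} = \frac{111782}{5} \cdot \frac{257989672}{21709} = \frac{28838601515504}{108545}$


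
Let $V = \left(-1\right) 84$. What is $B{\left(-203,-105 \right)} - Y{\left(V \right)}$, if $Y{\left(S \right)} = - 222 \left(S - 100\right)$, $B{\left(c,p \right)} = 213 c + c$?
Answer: $-84290$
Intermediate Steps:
$V = -84$
$B{\left(c,p \right)} = 214 c$
$Y{\left(S \right)} = 22200 - 222 S$ ($Y{\left(S \right)} = - 222 \left(-100 + S\right) = 22200 - 222 S$)
$B{\left(-203,-105 \right)} - Y{\left(V \right)} = 214 \left(-203\right) - \left(22200 - -18648\right) = -43442 - \left(22200 + 18648\right) = -43442 - 40848 = -84290$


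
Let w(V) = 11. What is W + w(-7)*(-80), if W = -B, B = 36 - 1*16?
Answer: -900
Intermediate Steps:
B = 20 (B = 36 - 16 = 20)
W = -20 (W = -1*20 = -20)
W + w(-7)*(-80) = -20 + 11*(-80) = -20 - 880 = -900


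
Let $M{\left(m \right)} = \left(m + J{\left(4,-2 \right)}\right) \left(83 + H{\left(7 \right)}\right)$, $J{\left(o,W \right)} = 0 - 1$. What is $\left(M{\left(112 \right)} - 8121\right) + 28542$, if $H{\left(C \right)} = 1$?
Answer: $29745$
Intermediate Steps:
$J{\left(o,W \right)} = -1$
$M{\left(m \right)} = -84 + 84 m$ ($M{\left(m \right)} = \left(m - 1\right) \left(83 + 1\right) = \left(-1 + m\right) 84 = -84 + 84 m$)
$\left(M{\left(112 \right)} - 8121\right) + 28542 = \left(\left(-84 + 84 \cdot 112\right) - 8121\right) + 28542 = \left(\left(-84 + 9408\right) - 8121\right) + 28542 = \left(9324 - 8121\right) + 28542 = 1203 + 28542 = 29745$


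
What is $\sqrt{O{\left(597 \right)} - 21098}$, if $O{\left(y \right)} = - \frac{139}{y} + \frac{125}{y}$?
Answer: $\frac{8 i \sqrt{117492585}}{597} \approx 145.25 i$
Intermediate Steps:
$O{\left(y \right)} = - \frac{14}{y}$
$\sqrt{O{\left(597 \right)} - 21098} = \sqrt{- \frac{14}{597} - 21098} = \sqrt{- \frac{12595520}{597}} = \frac{8 i \sqrt{117492585}}{597}$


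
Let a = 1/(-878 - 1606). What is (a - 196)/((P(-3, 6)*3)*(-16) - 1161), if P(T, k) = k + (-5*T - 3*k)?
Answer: 97373/648324 ≈ 0.15019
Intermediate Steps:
P(T, k) = -5*T - 2*k
a = -1/2484 (a = 1/(-2484) = -1/2484 ≈ -0.00040258)
(a - 196)/((P(-3, 6)*3)*(-16) - 1161) = (-1/2484 - 196)/(((-5*(-3) - 2*6)*3)*(-16) - 1161) = -486865/(2484*(((15 - 12)*3)*(-16) - 1161)) = -486865/(2484*((3*3)*(-16) - 1161)) = -486865/(2484*(9*(-16) - 1161)) = -486865/(2484*(-144 - 1161)) = -486865/2484/(-1305) = -486865/2484*(-1/1305) = 97373/648324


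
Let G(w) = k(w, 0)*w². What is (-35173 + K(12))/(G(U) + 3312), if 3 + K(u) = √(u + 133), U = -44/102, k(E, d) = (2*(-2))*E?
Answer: -583266447/54922838 + 132651*√145/439382704 ≈ -10.616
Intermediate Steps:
k(E, d) = -4*E
U = -22/51 (U = -44*1/102 = -22/51 ≈ -0.43137)
K(u) = -3 + √(133 + u) (K(u) = -3 + √(u + 133) = -3 + √(133 + u))
G(w) = -4*w³ (G(w) = (-4*w)*w² = -4*w³)
(-35173 + K(12))/(G(U) + 3312) = (-35173 + (-3 + √(133 + 12)))/(-4*(-22/51)³ + 3312) = (-35173 + (-3 + √145))/(-4*(-10648/132651) + 3312) = (-35176 + √145)/(42592/132651 + 3312) = (-35176 + √145)/(439382704/132651) = (-35176 + √145)*(132651/439382704) = -583266447/54922838 + 132651*√145/439382704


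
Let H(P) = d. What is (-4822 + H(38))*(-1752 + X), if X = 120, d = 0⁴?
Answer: 7869504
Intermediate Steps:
d = 0
H(P) = 0
(-4822 + H(38))*(-1752 + X) = (-4822 + 0)*(-1752 + 120) = -4822*(-1632) = 7869504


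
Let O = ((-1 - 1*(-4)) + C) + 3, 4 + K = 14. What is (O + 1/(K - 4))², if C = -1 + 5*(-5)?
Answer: 14161/36 ≈ 393.36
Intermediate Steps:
C = -26 (C = -1 - 25 = -26)
K = 10 (K = -4 + 14 = 10)
O = -20 (O = ((-1 - 1*(-4)) - 26) + 3 = ((-1 + 4) - 26) + 3 = (3 - 26) + 3 = -23 + 3 = -20)
(O + 1/(K - 4))² = (-20 + 1/(10 - 4))² = (-20 + 1/6)² = (-20 + ⅙)² = (-119/6)² = 14161/36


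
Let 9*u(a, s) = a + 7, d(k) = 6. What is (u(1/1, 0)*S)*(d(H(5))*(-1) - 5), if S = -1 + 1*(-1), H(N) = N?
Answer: 176/9 ≈ 19.556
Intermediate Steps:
u(a, s) = 7/9 + a/9 (u(a, s) = (a + 7)/9 = (7 + a)/9 = 7/9 + a/9)
S = -2 (S = -1 - 1 = -2)
(u(1/1, 0)*S)*(d(H(5))*(-1) - 5) = ((7/9 + (1/1)/9)*(-2))*(6*(-1) - 5) = ((7/9 + (1*1)/9)*(-2))*(-6 - 5) = ((7/9 + (⅑)*1)*(-2))*(-11) = ((7/9 + ⅑)*(-2))*(-11) = ((8/9)*(-2))*(-11) = -16/9*(-11) = 176/9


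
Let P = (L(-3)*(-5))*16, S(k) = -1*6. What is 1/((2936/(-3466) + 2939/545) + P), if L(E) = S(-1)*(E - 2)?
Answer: -944485/2262470773 ≈ -0.00041746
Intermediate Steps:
S(k) = -6
L(E) = 12 - 6*E (L(E) = -6*(E - 2) = -6*(-2 + E) = 12 - 6*E)
P = -2400 (P = ((12 - 6*(-3))*(-5))*16 = ((12 + 18)*(-5))*16 = (30*(-5))*16 = -150*16 = -2400)
1/((2936/(-3466) + 2939/545) + P) = 1/((2936/(-3466) + 2939/545) - 2400) = 1/((2936*(-1/3466) + 2939*(1/545)) - 2400) = 1/((-1468/1733 + 2939/545) - 2400) = 1/(4293227/944485 - 2400) = 1/(-2262470773/944485) = -944485/2262470773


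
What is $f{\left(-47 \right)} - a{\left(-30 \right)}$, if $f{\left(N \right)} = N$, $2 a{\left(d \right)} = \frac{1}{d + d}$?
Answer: $- \frac{5639}{120} \approx -46.992$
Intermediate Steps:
$a{\left(d \right)} = \frac{1}{4 d}$ ($a{\left(d \right)} = \frac{1}{2 \left(d + d\right)} = \frac{1}{2 \cdot 2 d} = \frac{\frac{1}{2} \frac{1}{d}}{2} = \frac{1}{4 d}$)
$f{\left(-47 \right)} - a{\left(-30 \right)} = -47 - \frac{1}{4 \left(-30\right)} = -47 - \frac{1}{4} \left(- \frac{1}{30}\right) = -47 - - \frac{1}{120} = -47 + \frac{1}{120} = - \frac{5639}{120}$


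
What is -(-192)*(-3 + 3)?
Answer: 0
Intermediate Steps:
-(-192)*(-3 + 3) = -(-192)*0 = -64*0 = 0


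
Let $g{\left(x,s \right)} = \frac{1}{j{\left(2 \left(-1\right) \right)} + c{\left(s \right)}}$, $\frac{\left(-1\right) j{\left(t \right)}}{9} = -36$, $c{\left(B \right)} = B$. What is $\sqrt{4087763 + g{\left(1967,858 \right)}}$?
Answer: $\frac{\sqrt{5711111794794}}{1182} \approx 2021.8$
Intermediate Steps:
$j{\left(t \right)} = 324$ ($j{\left(t \right)} = \left(-9\right) \left(-36\right) = 324$)
$g{\left(x,s \right)} = \frac{1}{324 + s}$
$\sqrt{4087763 + g{\left(1967,858 \right)}} = \sqrt{4087763 + \frac{1}{324 + 858}} = \sqrt{4087763 + \frac{1}{1182}} = \sqrt{\frac{4831735867}{1182}} = \frac{\sqrt{5711111794794}}{1182}$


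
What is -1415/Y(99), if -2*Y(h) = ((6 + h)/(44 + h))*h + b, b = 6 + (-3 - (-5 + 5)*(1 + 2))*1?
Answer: 18395/492 ≈ 37.388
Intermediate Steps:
b = 3 (b = 6 + (-3 - 0*3)*1 = 6 + (-3 - 1*0)*1 = 6 + (-3 + 0)*1 = 6 - 3*1 = 6 - 3 = 3)
Y(h) = -3/2 - h*(6 + h)/(2*(44 + h)) (Y(h) = -(((6 + h)/(44 + h))*h + 3)/2 = -(h*(6 + h)/(44 + h) + 3)/2 = -(3 + h*(6 + h)/(44 + h))/2 = -3/2 - h*(6 + h)/(2*(44 + h)))
-1415/Y(99) = -1415*2*(44 + 99)/(-132 - 1*99² - 9*99) = -1415*286/(-132 - 1*9801 - 891) = -1415*286/(-132 - 9801 - 891) = -1415/((½)*(1/143)*(-10824)) = -1415/(-492/13) = -1415*(-13/492) = 18395/492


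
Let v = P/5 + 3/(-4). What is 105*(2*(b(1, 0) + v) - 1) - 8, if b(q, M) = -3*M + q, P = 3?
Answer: 131/2 ≈ 65.500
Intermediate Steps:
v = -3/20 (v = 3/5 + 3/(-4) = 3*(⅕) + 3*(-¼) = ⅗ - ¾ = -3/20 ≈ -0.15000)
b(q, M) = q - 3*M
105*(2*(b(1, 0) + v) - 1) - 8 = 105*(2*((1 - 3*0) - 3/20) - 1) - 8 = 105*(2*((1 + 0) - 3/20) - 1) - 8 = 105*(2*(1 - 3/20) - 1) - 8 = 105*(2*(17/20) - 1) - 8 = 105*(17/10 - 1) - 8 = 105*(7/10) - 8 = 147/2 - 8 = 131/2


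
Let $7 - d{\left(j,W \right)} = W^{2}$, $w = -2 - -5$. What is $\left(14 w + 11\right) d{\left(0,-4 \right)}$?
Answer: $-477$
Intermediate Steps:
$w = 3$ ($w = -2 + 5 = 3$)
$d{\left(j,W \right)} = 7 - W^{2}$
$\left(14 w + 11\right) d{\left(0,-4 \right)} = \left(14 \cdot 3 + 11\right) \left(7 - \left(-4\right)^{2}\right) = \left(42 + 11\right) \left(7 - 16\right) = 53 \left(7 - 16\right) = 53 \left(-9\right) = -477$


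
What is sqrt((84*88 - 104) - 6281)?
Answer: sqrt(1007) ≈ 31.733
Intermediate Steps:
sqrt((84*88 - 104) - 6281) = sqrt((7392 - 104) - 6281) = sqrt(7288 - 6281) = sqrt(1007)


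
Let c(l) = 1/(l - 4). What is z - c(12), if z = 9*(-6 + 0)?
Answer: -433/8 ≈ -54.125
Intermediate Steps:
c(l) = 1/(-4 + l)
z = -54 (z = 9*(-6) = -54)
z - c(12) = -54 - 1/(-4 + 12) = -54 - 1/8 = -54 - 1*⅛ = -54 - ⅛ = -433/8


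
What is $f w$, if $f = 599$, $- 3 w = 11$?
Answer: $- \frac{6589}{3} \approx -2196.3$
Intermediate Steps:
$w = - \frac{11}{3}$ ($w = \left(- \frac{1}{3}\right) 11 = - \frac{11}{3} \approx -3.6667$)
$f w = 599 \left(- \frac{11}{3}\right) = - \frac{6589}{3}$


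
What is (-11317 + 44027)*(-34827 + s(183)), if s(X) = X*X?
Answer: -43765980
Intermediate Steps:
s(X) = X²
(-11317 + 44027)*(-34827 + s(183)) = (-11317 + 44027)*(-34827 + 183²) = 32710*(-34827 + 33489) = 32710*(-1338) = -43765980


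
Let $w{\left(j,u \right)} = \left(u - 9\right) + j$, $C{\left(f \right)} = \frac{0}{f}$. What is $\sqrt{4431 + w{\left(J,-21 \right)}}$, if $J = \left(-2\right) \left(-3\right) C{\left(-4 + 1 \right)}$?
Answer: $3 \sqrt{489} \approx 66.34$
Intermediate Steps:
$C{\left(f \right)} = 0$
$J = 0$ ($J = \left(-2\right) \left(-3\right) 0 = 6 \cdot 0 = 0$)
$w{\left(j,u \right)} = -9 + j + u$ ($w{\left(j,u \right)} = \left(-9 + u\right) + j = -9 + j + u$)
$\sqrt{4431 + w{\left(J,-21 \right)}} = \sqrt{4431 - 30} = \sqrt{4401} = 3 \sqrt{489}$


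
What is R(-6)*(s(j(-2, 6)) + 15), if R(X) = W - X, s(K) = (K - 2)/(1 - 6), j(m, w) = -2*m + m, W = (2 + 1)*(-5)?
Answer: -135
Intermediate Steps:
W = -15 (W = 3*(-5) = -15)
j(m, w) = -m
s(K) = ⅖ - K/5 (s(K) = (-2 + K)/(-5) = (-2 + K)*(-⅕) = ⅖ - K/5)
R(X) = -15 - X
R(-6)*(s(j(-2, 6)) + 15) = (-15 - 1*(-6))*((⅖ - (-1)*(-2)/5) + 15) = (-15 + 6)*((⅖ - ⅕*2) + 15) = -9*((⅖ - ⅖) + 15) = -9*(0 + 15) = -9*15 = -135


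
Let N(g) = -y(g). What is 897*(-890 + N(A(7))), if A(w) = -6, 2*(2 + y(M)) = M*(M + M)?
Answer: -828828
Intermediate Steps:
y(M) = -2 + M² (y(M) = -2 + (M*(M + M))/2 = -2 + (M*(2*M))/2 = -2 + (2*M²)/2 = -2 + M²)
N(g) = 2 - g² (N(g) = -(-2 + g²) = 2 - g²)
897*(-890 + N(A(7))) = 897*(-890 + (2 - 1*(-6)²)) = 897*(-890 + (2 - 1*36)) = 897*(-890 + (2 - 36)) = 897*(-890 - 34) = 897*(-924) = -828828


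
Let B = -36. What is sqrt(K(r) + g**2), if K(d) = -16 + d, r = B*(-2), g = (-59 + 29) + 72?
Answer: 2*sqrt(455) ≈ 42.661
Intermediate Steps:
g = 42 (g = -30 + 72 = 42)
r = 72 (r = -36*(-2) = 72)
sqrt(K(r) + g**2) = sqrt((-16 + 72) + 42**2) = sqrt(56 + 1764) = sqrt(1820) = 2*sqrt(455)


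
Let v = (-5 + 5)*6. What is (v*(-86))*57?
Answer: 0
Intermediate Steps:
v = 0 (v = 0*6 = 0)
(v*(-86))*57 = (0*(-86))*57 = 0*57 = 0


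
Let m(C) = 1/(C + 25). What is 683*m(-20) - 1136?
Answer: -4997/5 ≈ -999.40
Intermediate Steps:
m(C) = 1/(25 + C)
683*m(-20) - 1136 = 683/(25 - 20) - 1136 = 683/5 - 1136 = -4997/5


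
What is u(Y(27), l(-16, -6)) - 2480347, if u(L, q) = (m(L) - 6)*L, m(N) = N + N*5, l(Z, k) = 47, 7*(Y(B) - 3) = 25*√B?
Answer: -121433989/49 + 2250*√3/7 ≈ -2.4777e+6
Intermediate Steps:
Y(B) = 3 + 25*√B/7 (Y(B) = 3 + (25*√B)/7 = 3 + 25*√B/7)
m(N) = 6*N (m(N) = N + 5*N = 6*N)
u(L, q) = L*(-6 + 6*L) (u(L, q) = (6*L - 6)*L = (-6 + 6*L)*L = L*(-6 + 6*L))
u(Y(27), l(-16, -6)) - 2480347 = 6*(3 + 25*√27/7)*(-1 + (3 + 25*√27/7)) - 2480347 = 6*(3 + 25*(3*√3)/7)*(-1 + (3 + 25*(3*√3)/7)) - 2480347 = 6*(3 + 75*√3/7)*(-1 + (3 + 75*√3/7)) - 2480347 = 6*(3 + 75*√3/7)*(2 + 75*√3/7) - 2480347 = 6*(2 + 75*√3/7)*(3 + 75*√3/7) - 2480347 = -2480347 + 6*(2 + 75*√3/7)*(3 + 75*√3/7)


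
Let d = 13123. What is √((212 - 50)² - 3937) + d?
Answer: 13123 + √22307 ≈ 13272.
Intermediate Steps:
√((212 - 50)² - 3937) + d = √((212 - 50)² - 3937) + 13123 = √(162² - 3937) + 13123 = √(26244 - 3937) + 13123 = √22307 + 13123 = 13123 + √22307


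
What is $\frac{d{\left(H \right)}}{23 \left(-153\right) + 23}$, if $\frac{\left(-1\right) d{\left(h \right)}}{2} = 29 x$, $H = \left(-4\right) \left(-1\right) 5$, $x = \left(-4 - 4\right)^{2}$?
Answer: $\frac{464}{437} \approx 1.0618$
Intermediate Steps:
$x = 64$ ($x = \left(-8\right)^{2} = 64$)
$H = 20$ ($H = 4 \cdot 5 = 20$)
$d{\left(h \right)} = -3712$ ($d{\left(h \right)} = - 2 \cdot 29 \cdot 64 = \left(-2\right) 1856 = -3712$)
$\frac{d{\left(H \right)}}{23 \left(-153\right) + 23} = - \frac{3712}{23 \left(-153\right) + 23} = - \frac{3712}{-3519 + 23} = - \frac{3712}{-3496} = \left(-3712\right) \left(- \frac{1}{3496}\right) = \frac{464}{437}$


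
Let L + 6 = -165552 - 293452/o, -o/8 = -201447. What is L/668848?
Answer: -66702398215/269474846112 ≈ -0.24753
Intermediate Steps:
o = 1611576 (o = -8*(-201447) = 1611576)
L = -66702398215/402894 (L = -6 + (-165552 - 293452/1611576) = -6 + (-165552 - 293452*1/1611576) = -6 + (-165552 - 73363/402894) = -6 - 66699980851/402894 = -66702398215/402894 ≈ -1.6556e+5)
L/668848 = -66702398215/402894/668848 = -66702398215/402894*1/668848 = -66702398215/269474846112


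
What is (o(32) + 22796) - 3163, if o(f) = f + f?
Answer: 19697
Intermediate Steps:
o(f) = 2*f
(o(32) + 22796) - 3163 = (2*32 + 22796) - 3163 = (64 + 22796) - 3163 = 22860 - 3163 = 19697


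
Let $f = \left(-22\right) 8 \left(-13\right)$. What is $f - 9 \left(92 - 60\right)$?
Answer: $2000$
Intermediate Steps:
$f = 2288$ ($f = \left(-176\right) \left(-13\right) = 2288$)
$f - 9 \left(92 - 60\right) = 2288 - 9 \left(92 - 60\right) = 2288 - 288 = 2000$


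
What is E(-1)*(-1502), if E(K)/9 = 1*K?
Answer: 13518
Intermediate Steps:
E(K) = 9*K (E(K) = 9*(1*K) = 9*K)
E(-1)*(-1502) = (9*(-1))*(-1502) = -9*(-1502) = 13518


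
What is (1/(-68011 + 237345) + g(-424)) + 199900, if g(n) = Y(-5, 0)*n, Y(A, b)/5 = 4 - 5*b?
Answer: 32413914281/169334 ≈ 1.9142e+5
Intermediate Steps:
Y(A, b) = 20 - 25*b (Y(A, b) = 5*(4 - 5*b) = 20 - 25*b)
g(n) = 20*n (g(n) = (20 - 25*0)*n = (20 + 0)*n = 20*n)
(1/(-68011 + 237345) + g(-424)) + 199900 = (1/(-68011 + 237345) + 20*(-424)) + 199900 = (1/169334 - 8480) + 199900 = -1435952319/169334 + 199900 = 32413914281/169334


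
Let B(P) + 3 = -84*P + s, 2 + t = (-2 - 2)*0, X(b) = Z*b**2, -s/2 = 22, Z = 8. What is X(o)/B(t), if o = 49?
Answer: 19208/121 ≈ 158.74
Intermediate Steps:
s = -44 (s = -2*22 = -44)
X(b) = 8*b**2
t = -2 (t = -2 + (-2 - 2)*0 = -2 - 4*0 = -2 + 0 = -2)
B(P) = -47 - 84*P (B(P) = -3 + (-84*P - 44) = -3 + (-44 - 84*P) = -47 - 84*P)
X(o)/B(t) = (8*49**2)/(-47 - 84*(-2)) = (8*2401)/(-47 + 168) = 19208/121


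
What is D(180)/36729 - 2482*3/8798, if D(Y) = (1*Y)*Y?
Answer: 12129/338723 ≈ 0.035808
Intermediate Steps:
D(Y) = Y**2 (D(Y) = Y*Y = Y**2)
D(180)/36729 - 2482*3/8798 = 180**2/36729 - 2482*3/8798 = 32400*(1/36729) - 7446*1/8798 = 3600/4081 - 3723/4399 = 12129/338723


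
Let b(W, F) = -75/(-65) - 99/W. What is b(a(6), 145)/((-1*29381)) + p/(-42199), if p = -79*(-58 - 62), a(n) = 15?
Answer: -18089633754/80590173235 ≈ -0.22446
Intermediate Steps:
b(W, F) = 15/13 - 99/W (b(W, F) = -75*(-1/65) - 99/W = 15/13 - 99/W)
p = 9480 (p = -79*(-120) = 9480)
b(a(6), 145)/((-1*29381)) + p/(-42199) = (15/13 - 99/15)/((-1*29381)) + 9480/(-42199) = (15/13 - 99*1/15)/(-29381) + 9480*(-1/42199) = (15/13 - 33/5)*(-1/29381) - 9480/42199 = -354/65*(-1/29381) - 9480/42199 = 354/1909765 - 9480/42199 = -18089633754/80590173235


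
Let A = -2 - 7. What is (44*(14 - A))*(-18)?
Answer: -18216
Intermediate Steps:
A = -9
(44*(14 - A))*(-18) = (44*(14 - 1*(-9)))*(-18) = (44*(14 + 9))*(-18) = (44*23)*(-18) = 1012*(-18) = -18216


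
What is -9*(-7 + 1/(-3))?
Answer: 66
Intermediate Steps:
-9*(-7 + 1/(-3)) = -9*(-7 - ⅓) = -9*(-22/3) = 66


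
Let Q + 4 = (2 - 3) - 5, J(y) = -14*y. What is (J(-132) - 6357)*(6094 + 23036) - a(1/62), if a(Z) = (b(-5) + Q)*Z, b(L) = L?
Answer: -8143524525/62 ≈ -1.3135e+8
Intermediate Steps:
Q = -10 (Q = -4 + ((2 - 3) - 5) = -4 + (-1 - 5) = -4 - 6 = -10)
a(Z) = -15*Z (a(Z) = (-5 - 10)*Z = -15*Z)
(J(-132) - 6357)*(6094 + 23036) - a(1/62) = (-14*(-132) - 6357)*(6094 + 23036) - (-15)/62 = (1848 - 6357)*29130 - (-15)/62 = -4509*29130 - 1*(-15/62) = -131347170 + 15/62 = -8143524525/62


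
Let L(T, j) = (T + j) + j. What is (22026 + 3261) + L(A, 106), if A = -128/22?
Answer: 280425/11 ≈ 25493.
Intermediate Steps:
A = -64/11 (A = -128*1/22 = -64/11 ≈ -5.8182)
L(T, j) = T + 2*j
(22026 + 3261) + L(A, 106) = (22026 + 3261) + (-64/11 + 2*106) = 25287 + (-64/11 + 212) = 25287 + 2268/11 = 280425/11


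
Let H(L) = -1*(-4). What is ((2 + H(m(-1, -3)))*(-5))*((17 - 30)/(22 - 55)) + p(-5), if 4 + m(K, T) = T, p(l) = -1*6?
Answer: -196/11 ≈ -17.818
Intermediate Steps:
p(l) = -6
m(K, T) = -4 + T
H(L) = 4
((2 + H(m(-1, -3)))*(-5))*((17 - 30)/(22 - 55)) + p(-5) = ((2 + 4)*(-5))*((17 - 30)/(22 - 55)) - 6 = (6*(-5))*(-13/(-33)) - 6 = -(-390)*(-1)/33 - 6 = -30*13/33 - 6 = -130/11 - 6 = -196/11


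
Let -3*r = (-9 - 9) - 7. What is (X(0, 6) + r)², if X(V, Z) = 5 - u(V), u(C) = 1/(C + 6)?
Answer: 6241/36 ≈ 173.36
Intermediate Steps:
u(C) = 1/(6 + C)
X(V, Z) = 5 - 1/(6 + V)
r = 25/3 (r = -((-9 - 9) - 7)/3 = -(-18 - 7)/3 = -⅓*(-25) = 25/3 ≈ 8.3333)
(X(0, 6) + r)² = ((29 + 5*0)/(6 + 0) + 25/3)² = ((29 + 0)/6 + 25/3)² = ((⅙)*29 + 25/3)² = (29/6 + 25/3)² = (79/6)² = 6241/36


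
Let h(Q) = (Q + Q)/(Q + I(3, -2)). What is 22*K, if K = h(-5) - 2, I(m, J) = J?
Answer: -88/7 ≈ -12.571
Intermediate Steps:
h(Q) = 2*Q/(-2 + Q) (h(Q) = (Q + Q)/(Q - 2) = (2*Q)/(-2 + Q) = 2*Q/(-2 + Q))
K = -4/7 (K = 2*(-5)/(-2 - 5) - 2 = 2*(-5)/(-7) - 2 = 2*(-5)*(-1/7) - 2 = 10/7 - 2 = -4/7 ≈ -0.57143)
22*K = 22*(-4/7) = -88/7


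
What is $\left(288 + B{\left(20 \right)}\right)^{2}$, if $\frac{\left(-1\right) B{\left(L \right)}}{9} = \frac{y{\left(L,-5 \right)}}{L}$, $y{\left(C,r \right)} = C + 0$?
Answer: $77841$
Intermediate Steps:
$y{\left(C,r \right)} = C$
$B{\left(L \right)} = -9$ ($B{\left(L \right)} = - 9 \frac{L}{L} = \left(-9\right) 1 = -9$)
$\left(288 + B{\left(20 \right)}\right)^{2} = \left(288 - 9\right)^{2} = 279^{2} = 77841$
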